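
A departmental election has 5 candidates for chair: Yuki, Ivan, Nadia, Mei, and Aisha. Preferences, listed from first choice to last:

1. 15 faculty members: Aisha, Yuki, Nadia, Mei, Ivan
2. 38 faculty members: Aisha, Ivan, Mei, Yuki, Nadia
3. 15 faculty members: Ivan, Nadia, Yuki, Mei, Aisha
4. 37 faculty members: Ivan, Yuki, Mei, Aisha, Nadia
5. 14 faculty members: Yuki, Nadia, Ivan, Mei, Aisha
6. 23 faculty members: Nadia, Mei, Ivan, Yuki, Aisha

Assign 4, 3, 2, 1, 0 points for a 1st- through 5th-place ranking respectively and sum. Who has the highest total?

Yuki: 15·3 + 38·1 + 15·2 + 37·3 + 14·4 + 23·1 = 303
Ivan: 15·0 + 38·3 + 15·4 + 37·4 + 14·2 + 23·2 = 396
Nadia: 15·2 + 38·0 + 15·3 + 37·0 + 14·3 + 23·4 = 209
Mei: 15·1 + 38·2 + 15·1 + 37·2 + 14·1 + 23·3 = 263
Aisha: 15·4 + 38·4 + 15·0 + 37·1 + 14·0 + 23·0 = 249
Ivan has the highest Borda score (396).

Ivan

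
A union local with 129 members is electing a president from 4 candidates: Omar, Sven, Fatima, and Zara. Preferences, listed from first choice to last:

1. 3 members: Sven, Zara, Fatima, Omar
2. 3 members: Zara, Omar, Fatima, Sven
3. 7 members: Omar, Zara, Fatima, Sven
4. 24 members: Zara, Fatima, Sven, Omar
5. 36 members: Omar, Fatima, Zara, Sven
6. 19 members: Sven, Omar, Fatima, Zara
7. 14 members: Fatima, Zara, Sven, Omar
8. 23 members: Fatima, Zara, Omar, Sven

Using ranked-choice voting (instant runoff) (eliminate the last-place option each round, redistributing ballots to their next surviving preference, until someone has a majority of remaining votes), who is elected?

Round 1: Omar 43, Sven 22, Fatima 37, Zara 27. Eliminate Sven.
Round 2: Omar 62, Fatima 37, Zara 30. Eliminate Zara.
Round 3: Omar 65, Fatima 64. Omar has a majority.

Omar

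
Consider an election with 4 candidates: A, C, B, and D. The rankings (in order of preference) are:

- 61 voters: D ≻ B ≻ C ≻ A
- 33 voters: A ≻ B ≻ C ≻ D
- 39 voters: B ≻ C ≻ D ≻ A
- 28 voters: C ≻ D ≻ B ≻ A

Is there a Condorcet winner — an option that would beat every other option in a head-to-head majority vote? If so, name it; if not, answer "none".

none

Checking pairwise contests:
C beats A 128–33.
B beats C 133–28.
D beats B 89–72.
C beats D 100–61.
Every option loses at least one head-to-head, so there is no Condorcet winner.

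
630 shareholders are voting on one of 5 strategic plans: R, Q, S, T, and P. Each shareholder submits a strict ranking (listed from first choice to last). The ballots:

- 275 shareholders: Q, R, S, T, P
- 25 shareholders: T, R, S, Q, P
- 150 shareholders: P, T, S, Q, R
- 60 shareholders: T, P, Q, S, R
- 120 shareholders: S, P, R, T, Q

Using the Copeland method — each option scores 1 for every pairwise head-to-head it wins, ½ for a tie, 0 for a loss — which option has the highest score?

S

R: beats T; loses to Q, S, and P → score 1.
Q: beats R and S; loses to T and P → score 2.
S: beats R, T, and P; loses to Q → score 3.
T: beats Q and P; loses to R and S → score 2.
P: beats R and Q; loses to S and T → score 2.
S has the best pairwise record.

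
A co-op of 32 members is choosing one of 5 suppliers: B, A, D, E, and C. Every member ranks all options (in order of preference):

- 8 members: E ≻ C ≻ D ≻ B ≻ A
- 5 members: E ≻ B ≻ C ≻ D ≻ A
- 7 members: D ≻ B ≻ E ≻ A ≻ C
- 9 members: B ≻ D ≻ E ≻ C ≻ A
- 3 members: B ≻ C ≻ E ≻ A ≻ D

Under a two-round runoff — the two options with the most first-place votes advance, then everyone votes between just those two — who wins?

Round 1 first-place votes: B 12, A 0, D 7, E 13, C 0.
E and B advance.
Runoff: E is preferred to B by 13 voters; B by 19.
B wins the runoff.

B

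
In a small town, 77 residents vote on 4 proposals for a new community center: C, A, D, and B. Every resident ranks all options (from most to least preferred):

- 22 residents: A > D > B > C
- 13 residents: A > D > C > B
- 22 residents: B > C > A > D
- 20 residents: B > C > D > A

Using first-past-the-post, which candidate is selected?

First-place votes: C 0, A 35, D 0, B 42.
B has the most first-place votes.

B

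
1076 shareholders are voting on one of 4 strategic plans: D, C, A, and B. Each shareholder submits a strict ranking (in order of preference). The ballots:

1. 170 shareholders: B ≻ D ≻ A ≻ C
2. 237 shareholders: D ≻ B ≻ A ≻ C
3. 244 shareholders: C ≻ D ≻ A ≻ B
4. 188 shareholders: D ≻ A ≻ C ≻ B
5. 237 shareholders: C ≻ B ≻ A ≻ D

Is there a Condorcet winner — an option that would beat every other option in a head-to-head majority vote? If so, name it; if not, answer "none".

D vs C: 595–481 for D.
D vs A: 839–237 for D.
D vs B: 669–407 for D.
D beats every other option head-to-head.

D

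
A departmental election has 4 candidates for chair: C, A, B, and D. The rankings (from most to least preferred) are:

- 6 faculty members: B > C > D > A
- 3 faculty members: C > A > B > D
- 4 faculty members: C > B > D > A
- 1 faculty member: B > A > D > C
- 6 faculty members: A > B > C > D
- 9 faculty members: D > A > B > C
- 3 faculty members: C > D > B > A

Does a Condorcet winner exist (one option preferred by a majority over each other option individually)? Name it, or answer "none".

Checking pairwise contests:
B beats C 22–10.
D beats A 22–10.
A beats B 18–14.
C beats D 22–10.
Every option loses at least one head-to-head, so there is no Condorcet winner.

none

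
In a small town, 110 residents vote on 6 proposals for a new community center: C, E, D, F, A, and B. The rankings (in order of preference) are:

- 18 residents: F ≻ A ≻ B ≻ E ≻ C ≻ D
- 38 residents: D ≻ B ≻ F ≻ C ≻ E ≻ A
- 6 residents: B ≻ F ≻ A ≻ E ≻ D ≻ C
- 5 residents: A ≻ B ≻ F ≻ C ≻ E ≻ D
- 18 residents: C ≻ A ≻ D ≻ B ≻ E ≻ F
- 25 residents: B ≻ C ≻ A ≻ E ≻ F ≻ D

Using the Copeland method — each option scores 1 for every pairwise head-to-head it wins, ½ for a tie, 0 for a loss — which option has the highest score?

C: beats E, D, and A; loses to F and B → score 3.
E: loses to C, D, F, A, and B → score 0.
D: beats E, F, and B; loses to C and A → score 3.
F: beats C, E, and A; loses to D and B → score 3.
A: beats E and D; loses to C, F, and B → score 2.
B: beats C, E, F, and A; loses to D → score 4.
B has the best pairwise record.

B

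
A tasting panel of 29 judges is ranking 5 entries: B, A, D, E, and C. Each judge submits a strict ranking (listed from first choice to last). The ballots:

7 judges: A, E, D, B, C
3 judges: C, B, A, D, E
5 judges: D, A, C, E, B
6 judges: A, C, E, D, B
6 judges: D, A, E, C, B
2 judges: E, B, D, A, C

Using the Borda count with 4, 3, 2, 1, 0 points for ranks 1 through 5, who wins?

B: 7·1 + 3·3 + 5·0 + 6·0 + 6·0 + 2·3 = 22
A: 7·4 + 3·2 + 5·3 + 6·4 + 6·3 + 2·1 = 93
D: 7·2 + 3·1 + 5·4 + 6·1 + 6·4 + 2·2 = 71
E: 7·3 + 3·0 + 5·1 + 6·2 + 6·2 + 2·4 = 58
C: 7·0 + 3·4 + 5·2 + 6·3 + 6·1 + 2·0 = 46
A has the highest Borda score (93).

A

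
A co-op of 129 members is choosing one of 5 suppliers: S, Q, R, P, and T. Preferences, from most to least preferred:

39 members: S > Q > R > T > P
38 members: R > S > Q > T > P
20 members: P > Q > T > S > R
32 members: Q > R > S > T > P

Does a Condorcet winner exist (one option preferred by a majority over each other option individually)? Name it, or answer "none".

Checking pairwise contests:
R beats S 70–59.
S beats Q 77–52.
Q beats R 91–38.
S beats P 109–20.
S beats T 109–20.
Every option loses at least one head-to-head, so there is no Condorcet winner.

none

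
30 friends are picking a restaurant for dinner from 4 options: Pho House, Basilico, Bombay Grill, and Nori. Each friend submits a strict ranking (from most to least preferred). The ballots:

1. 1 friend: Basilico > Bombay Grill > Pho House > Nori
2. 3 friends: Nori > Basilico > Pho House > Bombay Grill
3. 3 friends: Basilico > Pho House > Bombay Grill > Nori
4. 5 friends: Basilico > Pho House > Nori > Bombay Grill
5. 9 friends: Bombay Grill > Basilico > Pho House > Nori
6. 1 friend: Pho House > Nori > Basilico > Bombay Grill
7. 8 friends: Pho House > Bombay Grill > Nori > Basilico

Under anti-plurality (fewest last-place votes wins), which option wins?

Last-place votes: Pho House 0, Basilico 8, Bombay Grill 9, Nori 13.
Pho House is ranked last by the fewest voters, so Pho House wins.

Pho House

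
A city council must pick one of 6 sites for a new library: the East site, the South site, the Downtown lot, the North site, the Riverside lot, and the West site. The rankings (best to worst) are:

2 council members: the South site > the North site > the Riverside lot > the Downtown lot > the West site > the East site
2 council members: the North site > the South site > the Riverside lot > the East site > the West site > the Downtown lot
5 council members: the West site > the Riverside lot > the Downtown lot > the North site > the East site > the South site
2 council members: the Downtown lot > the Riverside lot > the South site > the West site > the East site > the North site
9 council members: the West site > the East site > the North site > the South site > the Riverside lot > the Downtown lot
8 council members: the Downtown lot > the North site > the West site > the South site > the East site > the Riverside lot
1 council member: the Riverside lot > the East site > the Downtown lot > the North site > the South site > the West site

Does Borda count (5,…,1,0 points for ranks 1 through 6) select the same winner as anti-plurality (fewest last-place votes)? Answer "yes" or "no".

Borda — scores: the East site 59, the South site 59, the Downtown lot 72, the North site 89, the Riverside lot 54, the West site 102. Winner: the West site.
Anti-plurality — last-place votes: the East site 2, the South site 5, the Downtown lot 11, the North site 2, the Riverside lot 8, the West site 1. Winner: the West site.
The two methods agree.

yes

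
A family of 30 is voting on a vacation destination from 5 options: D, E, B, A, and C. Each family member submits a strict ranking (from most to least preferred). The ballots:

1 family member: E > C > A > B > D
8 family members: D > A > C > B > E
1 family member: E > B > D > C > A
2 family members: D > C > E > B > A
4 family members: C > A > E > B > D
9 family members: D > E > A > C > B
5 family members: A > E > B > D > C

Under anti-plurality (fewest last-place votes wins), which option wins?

Last-place votes: D 5, E 8, B 9, A 3, C 5.
A is ranked last by the fewest voters, so A wins.

A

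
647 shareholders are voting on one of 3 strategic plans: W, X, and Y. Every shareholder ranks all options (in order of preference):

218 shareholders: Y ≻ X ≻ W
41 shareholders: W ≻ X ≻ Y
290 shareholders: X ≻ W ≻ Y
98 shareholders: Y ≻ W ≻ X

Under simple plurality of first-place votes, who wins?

First-place votes: W 41, X 290, Y 316.
Y has the most first-place votes.

Y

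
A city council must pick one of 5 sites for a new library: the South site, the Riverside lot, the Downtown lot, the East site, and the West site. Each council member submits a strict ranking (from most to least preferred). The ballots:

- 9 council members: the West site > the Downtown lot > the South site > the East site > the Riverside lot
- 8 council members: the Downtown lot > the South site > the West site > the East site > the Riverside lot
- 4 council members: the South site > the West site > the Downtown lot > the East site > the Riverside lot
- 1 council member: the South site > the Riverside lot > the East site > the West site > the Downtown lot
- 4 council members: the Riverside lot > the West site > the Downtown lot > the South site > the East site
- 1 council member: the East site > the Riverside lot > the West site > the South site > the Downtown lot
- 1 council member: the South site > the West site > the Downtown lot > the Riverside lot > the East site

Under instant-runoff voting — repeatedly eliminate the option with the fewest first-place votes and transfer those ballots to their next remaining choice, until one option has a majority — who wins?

the West site

Round 1: the South site 6, the Riverside lot 4, the Downtown lot 8, the East site 1, the West site 9. Eliminate the East site.
Round 2: the South site 6, the Riverside lot 5, the Downtown lot 8, the West site 9. Eliminate the Riverside lot.
Round 3: the South site 6, the Downtown lot 8, the West site 14. Eliminate the South site.
Round 4: the Downtown lot 8, the West site 20. The West site has a majority.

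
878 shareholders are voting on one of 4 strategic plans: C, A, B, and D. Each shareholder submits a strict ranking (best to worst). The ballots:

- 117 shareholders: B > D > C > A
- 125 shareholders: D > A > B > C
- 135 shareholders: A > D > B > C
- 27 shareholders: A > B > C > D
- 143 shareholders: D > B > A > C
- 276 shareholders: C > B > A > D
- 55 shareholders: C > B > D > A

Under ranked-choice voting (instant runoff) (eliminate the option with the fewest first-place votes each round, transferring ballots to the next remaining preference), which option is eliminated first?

B

Round 1: C 331, A 162, B 117, D 268. Eliminate B.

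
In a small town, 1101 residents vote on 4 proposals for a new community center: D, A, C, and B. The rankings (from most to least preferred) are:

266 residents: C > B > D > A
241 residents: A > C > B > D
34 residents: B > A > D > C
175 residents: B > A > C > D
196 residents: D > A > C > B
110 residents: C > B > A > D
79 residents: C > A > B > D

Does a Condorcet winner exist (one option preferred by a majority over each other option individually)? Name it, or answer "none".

Checking pairwise contests:
A beats D 639–462.
B beats A 585–516.
A beats C 646–455.
C beats B 892–209.
Every option loses at least one head-to-head, so there is no Condorcet winner.

none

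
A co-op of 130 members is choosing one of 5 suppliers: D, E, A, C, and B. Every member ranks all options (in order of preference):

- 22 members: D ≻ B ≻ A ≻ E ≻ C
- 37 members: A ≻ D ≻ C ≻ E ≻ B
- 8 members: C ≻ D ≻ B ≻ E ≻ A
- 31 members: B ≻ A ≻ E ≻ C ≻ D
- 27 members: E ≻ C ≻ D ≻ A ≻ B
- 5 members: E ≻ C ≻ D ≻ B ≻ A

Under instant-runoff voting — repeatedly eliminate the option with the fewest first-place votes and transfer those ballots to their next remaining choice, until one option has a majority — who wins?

B

Round 1: D 22, E 32, A 37, C 8, B 31. Eliminate C.
Round 2: D 30, E 32, A 37, B 31. Eliminate D.
Round 3: E 32, A 37, B 61. Eliminate E.
Round 4: A 64, B 66. B has a majority.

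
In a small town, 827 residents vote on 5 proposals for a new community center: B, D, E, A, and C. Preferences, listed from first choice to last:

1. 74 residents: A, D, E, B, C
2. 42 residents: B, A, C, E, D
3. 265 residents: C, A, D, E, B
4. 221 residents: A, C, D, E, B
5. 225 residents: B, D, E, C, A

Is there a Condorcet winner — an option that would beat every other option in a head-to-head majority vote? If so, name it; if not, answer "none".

C

C vs B: 486–341 for C.
C vs D: 528–299 for C.
C vs E: 528–299 for C.
C vs A: 490–337 for C.
C beats every other option head-to-head.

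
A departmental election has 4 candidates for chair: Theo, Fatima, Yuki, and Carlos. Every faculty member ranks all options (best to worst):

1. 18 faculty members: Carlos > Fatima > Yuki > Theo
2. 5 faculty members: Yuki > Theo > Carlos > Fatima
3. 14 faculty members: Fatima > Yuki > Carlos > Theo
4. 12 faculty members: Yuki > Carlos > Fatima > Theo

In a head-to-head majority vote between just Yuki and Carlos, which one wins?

Yuki

Voters preferring Yuki to Carlos: 31; preferring Carlos to Yuki: 18.
Yuki wins the head-to-head.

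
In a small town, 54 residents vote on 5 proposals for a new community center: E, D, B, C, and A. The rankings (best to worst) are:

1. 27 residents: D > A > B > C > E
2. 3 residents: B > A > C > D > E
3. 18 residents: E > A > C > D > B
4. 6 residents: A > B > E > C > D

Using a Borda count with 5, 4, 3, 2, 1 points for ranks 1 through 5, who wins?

E: 27·1 + 3·1 + 18·5 + 6·3 = 138
D: 27·5 + 3·2 + 18·2 + 6·1 = 183
B: 27·3 + 3·5 + 18·1 + 6·4 = 138
C: 27·2 + 3·3 + 18·3 + 6·2 = 129
A: 27·4 + 3·4 + 18·4 + 6·5 = 222
A has the highest Borda score (222).

A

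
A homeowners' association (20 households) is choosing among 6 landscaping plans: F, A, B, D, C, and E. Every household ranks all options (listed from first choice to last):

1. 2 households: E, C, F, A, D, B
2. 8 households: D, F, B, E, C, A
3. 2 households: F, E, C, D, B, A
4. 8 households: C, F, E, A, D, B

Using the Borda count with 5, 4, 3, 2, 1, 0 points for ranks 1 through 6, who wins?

F

F: 2·3 + 8·4 + 2·5 + 8·4 = 80
A: 2·2 + 8·0 + 2·0 + 8·2 = 20
B: 2·0 + 8·3 + 2·1 + 8·0 = 26
D: 2·1 + 8·5 + 2·2 + 8·1 = 54
C: 2·4 + 8·1 + 2·3 + 8·5 = 62
E: 2·5 + 8·2 + 2·4 + 8·3 = 58
F has the highest Borda score (80).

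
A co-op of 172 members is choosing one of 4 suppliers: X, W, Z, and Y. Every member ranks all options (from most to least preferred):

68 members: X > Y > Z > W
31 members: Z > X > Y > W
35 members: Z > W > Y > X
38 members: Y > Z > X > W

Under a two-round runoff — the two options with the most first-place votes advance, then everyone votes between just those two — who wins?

Z

Round 1 first-place votes: X 68, W 0, Z 66, Y 38.
X and Z advance.
Runoff: X is preferred to Z by 68 voters; Z by 104.
Z wins the runoff.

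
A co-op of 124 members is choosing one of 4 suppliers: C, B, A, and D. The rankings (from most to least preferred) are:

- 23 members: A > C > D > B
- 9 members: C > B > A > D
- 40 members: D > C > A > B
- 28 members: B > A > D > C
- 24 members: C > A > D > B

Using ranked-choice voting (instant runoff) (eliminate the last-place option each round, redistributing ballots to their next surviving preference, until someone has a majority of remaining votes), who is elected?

D

Round 1: C 33, B 28, A 23, D 40. Eliminate A.
Round 2: C 56, B 28, D 40. Eliminate B.
Round 3: C 56, D 68. D has a majority.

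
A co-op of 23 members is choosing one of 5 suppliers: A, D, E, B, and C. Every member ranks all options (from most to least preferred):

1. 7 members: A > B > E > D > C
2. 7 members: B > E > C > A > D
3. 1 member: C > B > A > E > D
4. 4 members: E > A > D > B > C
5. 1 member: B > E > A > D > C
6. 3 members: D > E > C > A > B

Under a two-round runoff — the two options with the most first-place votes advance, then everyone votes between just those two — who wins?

A

Round 1 first-place votes: A 7, D 3, E 4, B 8, C 1.
B and A advance.
Runoff: B is preferred to A by 9 voters; A by 14.
A wins the runoff.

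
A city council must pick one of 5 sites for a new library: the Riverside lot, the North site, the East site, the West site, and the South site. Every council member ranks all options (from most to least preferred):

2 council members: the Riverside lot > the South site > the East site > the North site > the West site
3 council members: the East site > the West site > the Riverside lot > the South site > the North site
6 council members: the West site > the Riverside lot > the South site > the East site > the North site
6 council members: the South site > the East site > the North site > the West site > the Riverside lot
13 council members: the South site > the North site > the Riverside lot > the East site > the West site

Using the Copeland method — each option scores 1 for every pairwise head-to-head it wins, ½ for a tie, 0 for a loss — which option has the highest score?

the South site

the Riverside lot: beats the East site; ties the West site; loses to the North site and the South site → score 1.5.
the North site: beats the Riverside lot and the West site; loses to the East site and the South site → score 2.
the East site: beats the North site and the West site; loses to the Riverside lot and the South site → score 2.
the West site: ties the Riverside lot; loses to the North site, the East site, and the South site → score 0.5.
the South site: beats the Riverside lot, the North site, the East site, and the West site → score 4.
the South site has the best pairwise record.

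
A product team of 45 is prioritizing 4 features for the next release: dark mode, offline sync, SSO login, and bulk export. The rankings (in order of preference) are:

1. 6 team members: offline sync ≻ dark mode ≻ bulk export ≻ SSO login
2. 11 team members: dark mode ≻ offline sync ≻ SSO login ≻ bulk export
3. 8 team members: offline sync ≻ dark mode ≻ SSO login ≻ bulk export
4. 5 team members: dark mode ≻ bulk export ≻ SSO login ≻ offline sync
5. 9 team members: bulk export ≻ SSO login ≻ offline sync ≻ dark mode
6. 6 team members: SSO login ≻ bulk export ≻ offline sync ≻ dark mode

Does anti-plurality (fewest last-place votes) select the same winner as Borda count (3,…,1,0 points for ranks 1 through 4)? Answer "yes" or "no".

Anti-plurality — last-place votes: dark mode 15, offline sync 5, SSO login 6, bulk export 19. Winner: offline sync.
Borda — scores: dark mode 76, offline sync 79, SSO login 60, bulk export 55. Winner: offline sync.
The two methods agree.

yes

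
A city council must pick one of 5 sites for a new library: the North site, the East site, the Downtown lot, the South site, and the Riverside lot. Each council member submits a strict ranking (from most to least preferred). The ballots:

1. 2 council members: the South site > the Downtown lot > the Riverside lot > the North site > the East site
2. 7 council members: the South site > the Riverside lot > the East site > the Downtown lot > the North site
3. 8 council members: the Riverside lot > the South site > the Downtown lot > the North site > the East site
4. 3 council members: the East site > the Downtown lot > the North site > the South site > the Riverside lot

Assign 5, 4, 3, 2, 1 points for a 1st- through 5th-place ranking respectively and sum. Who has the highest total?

the South site

the North site: 2·2 + 7·1 + 8·2 + 3·3 = 36
the East site: 2·1 + 7·3 + 8·1 + 3·5 = 46
the Downtown lot: 2·4 + 7·2 + 8·3 + 3·4 = 58
the South site: 2·5 + 7·5 + 8·4 + 3·2 = 83
the Riverside lot: 2·3 + 7·4 + 8·5 + 3·1 = 77
the South site has the highest Borda score (83).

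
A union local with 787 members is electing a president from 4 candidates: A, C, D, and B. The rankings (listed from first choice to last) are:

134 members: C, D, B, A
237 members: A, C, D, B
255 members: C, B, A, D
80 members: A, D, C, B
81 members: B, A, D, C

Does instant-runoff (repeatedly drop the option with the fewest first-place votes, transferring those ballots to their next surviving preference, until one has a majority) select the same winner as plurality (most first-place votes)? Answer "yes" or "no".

Instant-runoff — R1 A 317, C 389, D 0, B 81 (D out); R2 A 317, C 389, B 81 (B out); R3 A 398, C 389 (A winner). Winner: A.
Plurality — first-place votes: A 317, C 389, D 0, B 81. Winner: C.
The two methods disagree.

no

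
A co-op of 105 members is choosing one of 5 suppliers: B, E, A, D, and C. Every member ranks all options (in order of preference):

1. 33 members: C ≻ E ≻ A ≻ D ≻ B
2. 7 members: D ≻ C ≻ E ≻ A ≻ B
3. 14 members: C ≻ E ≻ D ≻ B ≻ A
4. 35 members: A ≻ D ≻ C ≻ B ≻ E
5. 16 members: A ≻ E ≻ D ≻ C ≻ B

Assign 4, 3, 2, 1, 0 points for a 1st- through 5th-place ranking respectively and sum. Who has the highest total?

C

B: 33·0 + 7·0 + 14·1 + 35·1 + 16·0 = 49
E: 33·3 + 7·2 + 14·3 + 35·0 + 16·3 = 203
A: 33·2 + 7·1 + 14·0 + 35·4 + 16·4 = 277
D: 33·1 + 7·4 + 14·2 + 35·3 + 16·2 = 226
C: 33·4 + 7·3 + 14·4 + 35·2 + 16·1 = 295
C has the highest Borda score (295).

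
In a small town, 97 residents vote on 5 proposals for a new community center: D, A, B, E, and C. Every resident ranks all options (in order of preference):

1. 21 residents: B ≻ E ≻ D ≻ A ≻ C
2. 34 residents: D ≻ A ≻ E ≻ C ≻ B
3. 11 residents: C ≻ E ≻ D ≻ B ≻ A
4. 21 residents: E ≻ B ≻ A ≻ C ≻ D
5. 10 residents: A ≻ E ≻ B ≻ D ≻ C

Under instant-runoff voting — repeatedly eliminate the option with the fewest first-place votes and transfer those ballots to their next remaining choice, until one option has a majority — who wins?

E

Round 1: D 34, A 10, B 21, E 21, C 11. Eliminate A.
Round 2: D 34, B 21, E 31, C 11. Eliminate C.
Round 3: D 34, B 21, E 42. Eliminate B.
Round 4: D 34, E 63. E has a majority.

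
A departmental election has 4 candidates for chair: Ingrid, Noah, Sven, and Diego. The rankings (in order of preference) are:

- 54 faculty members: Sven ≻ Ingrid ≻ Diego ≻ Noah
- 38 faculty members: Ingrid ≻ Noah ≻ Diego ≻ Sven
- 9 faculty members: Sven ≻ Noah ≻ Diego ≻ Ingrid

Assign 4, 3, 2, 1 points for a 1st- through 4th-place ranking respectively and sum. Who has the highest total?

Ingrid: 54·3 + 38·4 + 9·1 = 323
Noah: 54·1 + 38·3 + 9·3 = 195
Sven: 54·4 + 38·1 + 9·4 = 290
Diego: 54·2 + 38·2 + 9·2 = 202
Ingrid has the highest Borda score (323).

Ingrid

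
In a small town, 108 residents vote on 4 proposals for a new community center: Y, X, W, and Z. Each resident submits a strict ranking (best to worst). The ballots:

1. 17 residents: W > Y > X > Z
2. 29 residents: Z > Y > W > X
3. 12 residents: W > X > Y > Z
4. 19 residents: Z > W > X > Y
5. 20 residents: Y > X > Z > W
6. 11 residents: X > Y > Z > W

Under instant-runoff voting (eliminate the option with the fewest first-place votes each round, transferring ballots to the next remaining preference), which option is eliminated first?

Round 1: Y 20, X 11, W 29, Z 48. Eliminate X.

X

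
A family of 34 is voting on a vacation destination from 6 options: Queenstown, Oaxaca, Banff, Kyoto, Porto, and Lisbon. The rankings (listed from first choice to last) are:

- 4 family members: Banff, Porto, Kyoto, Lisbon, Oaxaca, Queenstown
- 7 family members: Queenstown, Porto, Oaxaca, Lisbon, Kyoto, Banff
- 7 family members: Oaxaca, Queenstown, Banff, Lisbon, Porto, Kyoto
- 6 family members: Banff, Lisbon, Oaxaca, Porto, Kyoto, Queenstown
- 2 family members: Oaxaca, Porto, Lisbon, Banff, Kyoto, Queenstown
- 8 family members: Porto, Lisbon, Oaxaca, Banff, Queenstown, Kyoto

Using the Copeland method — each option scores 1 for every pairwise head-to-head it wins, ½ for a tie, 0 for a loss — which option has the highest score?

Queenstown: beats Kyoto; loses to Oaxaca, Banff, Porto, and Lisbon → score 1.
Oaxaca: beats Queenstown, Banff, and Kyoto; loses to Porto and Lisbon → score 3.
Banff: beats Queenstown and Kyoto; ties Porto and Lisbon; loses to Oaxaca → score 3.
Kyoto: loses to Queenstown, Oaxaca, Banff, Porto, and Lisbon → score 0.
Porto: beats Queenstown, Oaxaca, Kyoto, and Lisbon; ties Banff → score 4.5.
Lisbon: beats Queenstown, Oaxaca, and Kyoto; ties Banff; loses to Porto → score 3.5.
Porto has the best pairwise record.

Porto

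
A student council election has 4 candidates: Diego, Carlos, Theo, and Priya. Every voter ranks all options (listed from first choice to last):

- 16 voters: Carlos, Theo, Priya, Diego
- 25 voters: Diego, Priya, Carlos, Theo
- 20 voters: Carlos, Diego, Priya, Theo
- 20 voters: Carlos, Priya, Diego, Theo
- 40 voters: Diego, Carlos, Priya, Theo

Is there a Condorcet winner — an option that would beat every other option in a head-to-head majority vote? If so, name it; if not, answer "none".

Diego vs Carlos: 65–56 for Diego.
Diego vs Theo: 105–16 for Diego.
Diego vs Priya: 85–36 for Diego.
Diego beats every other option head-to-head.

Diego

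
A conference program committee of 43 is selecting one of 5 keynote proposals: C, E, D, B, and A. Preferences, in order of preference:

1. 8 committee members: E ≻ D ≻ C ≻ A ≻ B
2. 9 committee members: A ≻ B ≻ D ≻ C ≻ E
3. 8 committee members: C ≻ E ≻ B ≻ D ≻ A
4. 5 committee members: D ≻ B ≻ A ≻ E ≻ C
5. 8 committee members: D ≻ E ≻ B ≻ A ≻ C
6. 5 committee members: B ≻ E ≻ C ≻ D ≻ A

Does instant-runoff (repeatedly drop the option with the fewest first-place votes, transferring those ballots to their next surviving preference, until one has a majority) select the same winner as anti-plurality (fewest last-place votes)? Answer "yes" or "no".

Instant-runoff — R1 C 8, E 8, D 13, B 5, A 9 (B out); R2 C 8, E 13, D 13, A 9 (C out); R3 E 21, D 13, A 9 (A out); R4 E 21, D 22 (D winner). Winner: D.
Anti-plurality — last-place votes: C 13, E 9, D 0, B 8, A 13. Winner: D.
The two methods agree.

yes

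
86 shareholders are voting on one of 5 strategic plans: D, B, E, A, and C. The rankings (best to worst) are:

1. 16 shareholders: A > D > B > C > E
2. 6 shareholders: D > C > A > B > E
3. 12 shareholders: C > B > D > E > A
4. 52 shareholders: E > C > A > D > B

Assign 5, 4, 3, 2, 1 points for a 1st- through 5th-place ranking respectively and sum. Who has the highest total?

C

D: 16·4 + 6·5 + 12·3 + 52·2 = 234
B: 16·3 + 6·2 + 12·4 + 52·1 = 160
E: 16·1 + 6·1 + 12·2 + 52·5 = 306
A: 16·5 + 6·3 + 12·1 + 52·3 = 266
C: 16·2 + 6·4 + 12·5 + 52·4 = 324
C has the highest Borda score (324).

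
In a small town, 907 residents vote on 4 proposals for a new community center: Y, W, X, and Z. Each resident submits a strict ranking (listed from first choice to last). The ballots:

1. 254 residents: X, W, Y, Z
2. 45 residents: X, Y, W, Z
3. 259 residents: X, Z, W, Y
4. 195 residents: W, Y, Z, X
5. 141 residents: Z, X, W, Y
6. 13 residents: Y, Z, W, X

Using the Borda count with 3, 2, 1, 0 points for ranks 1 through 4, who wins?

X

Y: 254·1 + 45·2 + 259·0 + 195·2 + 141·0 + 13·3 = 773
W: 254·2 + 45·1 + 259·1 + 195·3 + 141·1 + 13·1 = 1551
X: 254·3 + 45·3 + 259·3 + 195·0 + 141·2 + 13·0 = 1956
Z: 254·0 + 45·0 + 259·2 + 195·1 + 141·3 + 13·2 = 1162
X has the highest Borda score (1956).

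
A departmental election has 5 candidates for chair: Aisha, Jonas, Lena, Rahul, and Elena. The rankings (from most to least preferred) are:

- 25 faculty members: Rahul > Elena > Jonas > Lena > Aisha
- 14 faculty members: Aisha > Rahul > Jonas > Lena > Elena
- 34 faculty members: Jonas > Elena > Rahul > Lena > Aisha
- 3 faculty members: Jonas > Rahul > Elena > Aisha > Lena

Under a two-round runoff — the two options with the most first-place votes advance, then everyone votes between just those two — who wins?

Rahul

Round 1 first-place votes: Aisha 14, Jonas 37, Lena 0, Rahul 25, Elena 0.
Jonas and Rahul advance.
Runoff: Jonas is preferred to Rahul by 37 voters; Rahul by 39.
Rahul wins the runoff.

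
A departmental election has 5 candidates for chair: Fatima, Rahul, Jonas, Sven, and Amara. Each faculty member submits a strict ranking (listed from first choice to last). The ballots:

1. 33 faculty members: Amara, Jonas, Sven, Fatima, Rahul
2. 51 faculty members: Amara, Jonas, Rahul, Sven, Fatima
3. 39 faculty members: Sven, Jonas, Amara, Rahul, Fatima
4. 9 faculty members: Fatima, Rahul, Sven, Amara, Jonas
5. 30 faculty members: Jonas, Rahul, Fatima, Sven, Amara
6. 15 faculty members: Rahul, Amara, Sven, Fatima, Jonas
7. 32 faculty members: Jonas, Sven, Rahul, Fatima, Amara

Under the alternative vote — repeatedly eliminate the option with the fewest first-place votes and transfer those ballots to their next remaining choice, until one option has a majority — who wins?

Amara

Round 1: Fatima 9, Rahul 15, Jonas 62, Sven 39, Amara 84. Eliminate Fatima.
Round 2: Rahul 24, Jonas 62, Sven 39, Amara 84. Eliminate Rahul.
Round 3: Jonas 62, Sven 48, Amara 99. Eliminate Sven.
Round 4: Jonas 101, Amara 108. Amara has a majority.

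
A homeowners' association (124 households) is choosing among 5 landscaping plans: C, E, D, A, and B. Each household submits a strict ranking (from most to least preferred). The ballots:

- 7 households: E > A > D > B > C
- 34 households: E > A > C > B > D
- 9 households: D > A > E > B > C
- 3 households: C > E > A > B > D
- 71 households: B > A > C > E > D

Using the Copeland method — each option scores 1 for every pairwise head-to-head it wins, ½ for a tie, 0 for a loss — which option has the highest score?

C: beats E and D; loses to A and B → score 2.
E: beats D; loses to C, A, and B → score 1.
D: loses to C, E, A, and B → score 0.
A: beats C, E, and D; loses to B → score 3.
B: beats C, E, D, and A → score 4.
B has the best pairwise record.

B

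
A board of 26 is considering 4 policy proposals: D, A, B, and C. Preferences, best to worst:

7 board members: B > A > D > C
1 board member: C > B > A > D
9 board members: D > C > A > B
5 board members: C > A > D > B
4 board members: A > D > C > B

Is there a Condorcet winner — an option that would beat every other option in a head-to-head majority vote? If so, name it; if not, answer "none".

Checking pairwise contests:
A beats D 17–9.
C beats A 15–11.
D beats B 18–8.
D beats C 20–6.
Every option loses at least one head-to-head, so there is no Condorcet winner.

none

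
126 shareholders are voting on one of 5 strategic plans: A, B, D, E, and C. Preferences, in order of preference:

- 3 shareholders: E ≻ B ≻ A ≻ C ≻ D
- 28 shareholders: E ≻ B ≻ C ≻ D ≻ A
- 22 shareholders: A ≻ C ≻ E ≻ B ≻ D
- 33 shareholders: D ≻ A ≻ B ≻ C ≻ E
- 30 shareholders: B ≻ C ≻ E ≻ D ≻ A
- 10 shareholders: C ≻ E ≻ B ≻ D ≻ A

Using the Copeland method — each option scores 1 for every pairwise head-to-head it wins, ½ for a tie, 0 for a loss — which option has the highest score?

A: loses to B, D, E, and C → score 0.
B: beats A, D, and C; ties E → score 3.5.
D: beats A; loses to B, E, and C → score 1.
E: beats A and D; ties B; loses to C → score 2.5.
C: beats A, D, and E; loses to B → score 3.
B has the best pairwise record.

B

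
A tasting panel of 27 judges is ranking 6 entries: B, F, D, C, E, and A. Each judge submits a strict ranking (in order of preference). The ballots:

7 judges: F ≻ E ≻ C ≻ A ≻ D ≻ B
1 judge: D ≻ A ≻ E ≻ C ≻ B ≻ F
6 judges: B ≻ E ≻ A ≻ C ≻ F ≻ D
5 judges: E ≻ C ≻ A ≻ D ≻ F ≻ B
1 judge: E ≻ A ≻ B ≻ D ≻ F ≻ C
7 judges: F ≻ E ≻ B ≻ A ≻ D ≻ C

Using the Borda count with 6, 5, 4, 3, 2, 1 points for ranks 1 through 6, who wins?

E

B: 7·1 + 1·2 + 6·6 + 5·1 + 1·4 + 7·4 = 82
F: 7·6 + 1·1 + 6·2 + 5·2 + 1·2 + 7·6 = 109
D: 7·2 + 1·6 + 6·1 + 5·3 + 1·3 + 7·2 = 58
C: 7·4 + 1·3 + 6·3 + 5·5 + 1·1 + 7·1 = 82
E: 7·5 + 1·4 + 6·5 + 5·6 + 1·6 + 7·5 = 140
A: 7·3 + 1·5 + 6·4 + 5·4 + 1·5 + 7·3 = 96
E has the highest Borda score (140).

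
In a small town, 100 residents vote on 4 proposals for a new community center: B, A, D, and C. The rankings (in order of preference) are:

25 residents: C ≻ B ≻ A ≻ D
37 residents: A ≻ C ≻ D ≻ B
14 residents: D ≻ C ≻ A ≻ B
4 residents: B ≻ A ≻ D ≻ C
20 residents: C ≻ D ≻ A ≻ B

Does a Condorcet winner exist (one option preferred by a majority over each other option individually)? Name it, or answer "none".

C vs B: 96–4 for C.
C vs A: 59–41 for C.
C vs D: 82–18 for C.
C beats every other option head-to-head.

C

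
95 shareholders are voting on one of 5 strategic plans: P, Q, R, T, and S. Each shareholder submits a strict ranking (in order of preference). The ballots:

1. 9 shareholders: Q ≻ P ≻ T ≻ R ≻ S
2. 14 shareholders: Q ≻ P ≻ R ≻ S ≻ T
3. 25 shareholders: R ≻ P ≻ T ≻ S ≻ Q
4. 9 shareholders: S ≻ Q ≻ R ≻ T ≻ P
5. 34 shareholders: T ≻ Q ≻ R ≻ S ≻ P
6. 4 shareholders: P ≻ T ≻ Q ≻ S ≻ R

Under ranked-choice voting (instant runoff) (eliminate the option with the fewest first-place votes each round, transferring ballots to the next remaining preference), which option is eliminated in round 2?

S

Round 1: P 4, Q 23, R 25, T 34, S 9. Eliminate P.
Round 2: Q 23, R 25, T 38, S 9. Eliminate S.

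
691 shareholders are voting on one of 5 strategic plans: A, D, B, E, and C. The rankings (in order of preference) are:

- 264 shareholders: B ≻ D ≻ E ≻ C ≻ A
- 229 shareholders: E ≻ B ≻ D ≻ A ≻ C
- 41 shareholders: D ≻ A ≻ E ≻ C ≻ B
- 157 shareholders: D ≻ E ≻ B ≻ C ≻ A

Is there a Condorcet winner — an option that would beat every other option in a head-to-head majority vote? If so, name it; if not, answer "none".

Checking pairwise contests:
D beats A 691–0.
B beats D 493–198.
E beats B 427–264.
D beats E 462–229.
D beats C 691–0.
Every option loses at least one head-to-head, so there is no Condorcet winner.

none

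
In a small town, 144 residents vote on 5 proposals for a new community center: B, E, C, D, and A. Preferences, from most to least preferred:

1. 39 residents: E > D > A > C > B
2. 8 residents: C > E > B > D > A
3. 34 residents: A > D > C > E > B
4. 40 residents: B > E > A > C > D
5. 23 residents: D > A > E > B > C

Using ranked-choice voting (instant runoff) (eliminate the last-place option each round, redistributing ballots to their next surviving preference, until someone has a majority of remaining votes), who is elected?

Round 1: B 40, E 39, C 8, D 23, A 34. Eliminate C.
Round 2: B 40, E 47, D 23, A 34. Eliminate D.
Round 3: B 40, E 47, A 57. Eliminate B.
Round 4: E 87, A 57. E has a majority.

E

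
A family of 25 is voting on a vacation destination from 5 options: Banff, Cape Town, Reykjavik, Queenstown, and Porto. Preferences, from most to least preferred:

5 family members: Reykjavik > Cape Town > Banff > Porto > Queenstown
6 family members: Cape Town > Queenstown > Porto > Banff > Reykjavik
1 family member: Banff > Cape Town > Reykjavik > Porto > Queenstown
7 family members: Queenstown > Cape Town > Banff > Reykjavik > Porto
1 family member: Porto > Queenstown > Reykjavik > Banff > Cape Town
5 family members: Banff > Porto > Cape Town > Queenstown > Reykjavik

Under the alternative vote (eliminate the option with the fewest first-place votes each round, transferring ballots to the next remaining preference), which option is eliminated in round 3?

Banff

Round 1: Banff 6, Cape Town 6, Reykjavik 5, Queenstown 7, Porto 1. Eliminate Porto.
Round 2: Banff 6, Cape Town 6, Reykjavik 5, Queenstown 8. Eliminate Reykjavik.
Round 3: Banff 6, Cape Town 11, Queenstown 8. Eliminate Banff.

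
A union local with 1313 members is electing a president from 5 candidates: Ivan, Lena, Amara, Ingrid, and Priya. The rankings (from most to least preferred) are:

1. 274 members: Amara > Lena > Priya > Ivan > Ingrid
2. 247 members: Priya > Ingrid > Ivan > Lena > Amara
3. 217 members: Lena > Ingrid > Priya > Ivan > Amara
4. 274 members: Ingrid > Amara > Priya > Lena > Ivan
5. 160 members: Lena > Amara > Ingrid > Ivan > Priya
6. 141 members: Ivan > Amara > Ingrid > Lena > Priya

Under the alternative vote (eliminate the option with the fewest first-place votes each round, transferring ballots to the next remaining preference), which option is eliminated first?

Round 1: Ivan 141, Lena 377, Amara 274, Ingrid 274, Priya 247. Eliminate Ivan.

Ivan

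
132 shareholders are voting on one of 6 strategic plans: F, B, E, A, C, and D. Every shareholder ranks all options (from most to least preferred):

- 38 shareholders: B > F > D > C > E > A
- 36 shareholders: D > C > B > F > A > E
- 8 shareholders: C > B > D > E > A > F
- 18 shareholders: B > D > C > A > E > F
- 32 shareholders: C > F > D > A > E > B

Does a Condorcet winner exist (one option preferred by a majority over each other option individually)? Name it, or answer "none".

none

Checking pairwise contests:
B beats F 100–32.
C beats B 76–56.
F beats E 106–26.
F beats A 106–26.
D beats C 92–40.
F beats D 70–62.
Every option loses at least one head-to-head, so there is no Condorcet winner.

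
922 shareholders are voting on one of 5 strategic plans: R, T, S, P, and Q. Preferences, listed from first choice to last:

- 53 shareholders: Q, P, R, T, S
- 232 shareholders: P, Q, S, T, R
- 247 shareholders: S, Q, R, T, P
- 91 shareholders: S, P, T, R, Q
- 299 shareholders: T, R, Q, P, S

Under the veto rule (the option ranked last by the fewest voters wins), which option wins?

T

Last-place votes: R 232, T 0, S 352, P 247, Q 91.
T is ranked last by the fewest voters, so T wins.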